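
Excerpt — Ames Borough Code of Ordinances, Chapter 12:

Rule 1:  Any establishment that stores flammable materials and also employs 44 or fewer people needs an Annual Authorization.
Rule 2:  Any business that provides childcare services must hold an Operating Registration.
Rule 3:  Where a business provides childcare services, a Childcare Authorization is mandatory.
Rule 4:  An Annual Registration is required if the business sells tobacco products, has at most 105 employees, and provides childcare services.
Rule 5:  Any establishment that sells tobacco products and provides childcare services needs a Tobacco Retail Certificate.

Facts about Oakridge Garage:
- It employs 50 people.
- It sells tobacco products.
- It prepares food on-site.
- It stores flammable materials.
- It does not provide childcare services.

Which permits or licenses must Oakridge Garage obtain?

Rule 1: stores flammable materials; employees 50 > 44 → Annual Authorization not required.
Rule 2: does not provide childcare services → Operating Registration not required.
Rule 3: does not provide childcare services → Childcare Authorization not required.
Rule 4: sells tobacco products; employees 50 ≤ 105; does not provide childcare services → Annual Registration not required.
Rule 5: sells tobacco products; does not provide childcare services → Tobacco Retail Certificate not required.

None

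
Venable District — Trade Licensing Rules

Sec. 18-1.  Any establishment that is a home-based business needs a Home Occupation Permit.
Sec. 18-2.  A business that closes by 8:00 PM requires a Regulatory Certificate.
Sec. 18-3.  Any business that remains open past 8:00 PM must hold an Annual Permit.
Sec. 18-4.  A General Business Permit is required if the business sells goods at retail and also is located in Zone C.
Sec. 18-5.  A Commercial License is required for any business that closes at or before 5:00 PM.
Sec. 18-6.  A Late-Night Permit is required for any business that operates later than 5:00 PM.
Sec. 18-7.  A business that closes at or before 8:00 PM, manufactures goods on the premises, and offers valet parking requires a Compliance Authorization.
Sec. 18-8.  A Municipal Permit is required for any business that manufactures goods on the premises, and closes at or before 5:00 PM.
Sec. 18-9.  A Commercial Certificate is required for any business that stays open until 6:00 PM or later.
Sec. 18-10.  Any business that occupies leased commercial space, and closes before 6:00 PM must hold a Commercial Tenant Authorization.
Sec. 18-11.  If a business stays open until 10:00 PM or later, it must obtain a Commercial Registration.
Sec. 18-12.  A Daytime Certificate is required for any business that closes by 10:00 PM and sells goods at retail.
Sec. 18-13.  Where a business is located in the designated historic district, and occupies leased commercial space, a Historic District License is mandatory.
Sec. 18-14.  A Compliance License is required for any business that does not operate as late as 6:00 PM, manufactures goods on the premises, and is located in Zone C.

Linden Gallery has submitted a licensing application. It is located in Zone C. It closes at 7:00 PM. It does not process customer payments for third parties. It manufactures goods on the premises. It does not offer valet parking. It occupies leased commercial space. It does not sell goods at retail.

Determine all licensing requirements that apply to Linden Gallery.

Sec. 18-1. occupies leased commercial space (not: is a home-based business) → Home Occupation Permit not required.
Sec. 18-2. closes 7:00 PM, at/before 8:00 PM → Regulatory Certificate required.
Sec. 18-3. closes 7:00 PM, at/before 8:00 PM → Annual Permit not required.
Sec. 18-4. does not sell goods at retail; is located in Zone C → General Business Permit not required.
Sec. 18-5. closes 7:00 PM, after 5:00 PM → Commercial License not required.
Sec. 18-6. closes 7:00 PM, after 5:00 PM → Late-Night Permit required.
Sec. 18-7. closes 7:00 PM, at/before 8:00 PM; manufactures goods on the premises; does not offer valet parking → Compliance Authorization not required.
Sec. 18-8. manufactures goods on the premises; closes 7:00 PM, after 5:00 PM → Municipal Permit not required.
Sec. 18-9. closes 7:00 PM, after 6:00 PM → Commercial Certificate required.
Sec. 18-10. occupies leased commercial space; closes 7:00 PM, after 6:00 PM → Commercial Tenant Authorization not required.
Sec. 18-11. closes 7:00 PM, at/before 10:00 PM → Commercial Registration not required.
Sec. 18-12. closes 7:00 PM, at/before 10:00 PM; does not sell goods at retail → Daytime Certificate not required.
Sec. 18-13. is located in Zone C (not: is located in the designated historic district); occupies leased commercial space → Historic District License not required.
Sec. 18-14. closes 7:00 PM, after 6:00 PM; manufactures goods on the premises; is located in Zone C → Compliance License not required.

Commercial Certificate, Late-Night Permit, Regulatory Certificate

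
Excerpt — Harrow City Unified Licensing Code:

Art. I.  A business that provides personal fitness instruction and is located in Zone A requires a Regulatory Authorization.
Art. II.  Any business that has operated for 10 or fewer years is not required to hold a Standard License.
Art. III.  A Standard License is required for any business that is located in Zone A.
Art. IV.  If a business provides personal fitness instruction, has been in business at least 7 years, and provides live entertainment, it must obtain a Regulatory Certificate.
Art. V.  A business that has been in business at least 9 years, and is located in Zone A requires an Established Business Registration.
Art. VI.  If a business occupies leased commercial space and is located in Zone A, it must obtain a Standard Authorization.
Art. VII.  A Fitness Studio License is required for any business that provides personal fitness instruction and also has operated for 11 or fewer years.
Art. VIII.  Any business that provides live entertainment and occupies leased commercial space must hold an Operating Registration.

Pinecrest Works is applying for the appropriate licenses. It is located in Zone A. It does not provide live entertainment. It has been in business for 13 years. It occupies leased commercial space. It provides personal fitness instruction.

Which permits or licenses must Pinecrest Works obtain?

Art. I. provides personal fitness instruction; is located in Zone A → Regulatory Authorization required.
Art. II. years in business 13 > 10 → Standard License exemption does not apply.
Art. III. is located in Zone A → Standard License required.
Art. IV. provides personal fitness instruction; years in business 13 ≥ 7; does not provide live entertainment → Regulatory Certificate not required.
Art. V. years in business 13 ≥ 9; is located in Zone A → Established Business Registration required.
Art. VI. occupies leased commercial space; is located in Zone A → Standard Authorization required.
Art. VII. provides personal fitness instruction; years in business 13 > 11 → Fitness Studio License not required.
Art. VIII. does not provide live entertainment; occupies leased commercial space → Operating Registration not required.

Established Business Registration, Regulatory Authorization, Standard Authorization, Standard License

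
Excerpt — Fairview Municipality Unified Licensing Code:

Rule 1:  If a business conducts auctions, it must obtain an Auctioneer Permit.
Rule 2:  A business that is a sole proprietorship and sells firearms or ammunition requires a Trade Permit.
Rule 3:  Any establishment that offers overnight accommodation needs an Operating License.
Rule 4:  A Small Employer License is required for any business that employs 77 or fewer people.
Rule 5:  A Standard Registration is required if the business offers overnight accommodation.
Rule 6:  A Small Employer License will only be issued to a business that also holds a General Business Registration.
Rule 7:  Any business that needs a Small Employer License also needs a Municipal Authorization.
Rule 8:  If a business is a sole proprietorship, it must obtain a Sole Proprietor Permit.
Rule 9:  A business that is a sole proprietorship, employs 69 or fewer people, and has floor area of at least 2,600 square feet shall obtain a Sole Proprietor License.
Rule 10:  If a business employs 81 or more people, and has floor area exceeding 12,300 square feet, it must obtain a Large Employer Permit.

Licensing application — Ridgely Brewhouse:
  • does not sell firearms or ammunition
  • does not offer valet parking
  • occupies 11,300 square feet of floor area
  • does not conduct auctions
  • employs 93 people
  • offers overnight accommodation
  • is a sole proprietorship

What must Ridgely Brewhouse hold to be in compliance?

Rule 1: does not conduct auctions → Auctioneer Permit not required.
Rule 2: is a sole proprietorship; does not sell firearms or ammunition → Trade Permit not required.
Rule 3: offers overnight accommodation → Operating License required.
Rule 4: employees 93 > 77 → Small Employer License not required.
Rule 5: offers overnight accommodation → Standard Registration required.
Rule 6: Small Employer License is not required → no effect.
Rule 7: Small Employer License is not required → no effect.
Rule 8: is a sole proprietorship → Sole Proprietor Permit required.
Rule 9: is a sole proprietorship; employees 93 > 69; floor area 11,300 square feet ≥ 2,600 square feet → Sole Proprietor License not required.
Rule 10: employees 93 ≥ 81; floor area 11,300 square feet ≤ 12,300 square feet → Large Employer Permit not required.

Operating License, Sole Proprietor Permit, Standard Registration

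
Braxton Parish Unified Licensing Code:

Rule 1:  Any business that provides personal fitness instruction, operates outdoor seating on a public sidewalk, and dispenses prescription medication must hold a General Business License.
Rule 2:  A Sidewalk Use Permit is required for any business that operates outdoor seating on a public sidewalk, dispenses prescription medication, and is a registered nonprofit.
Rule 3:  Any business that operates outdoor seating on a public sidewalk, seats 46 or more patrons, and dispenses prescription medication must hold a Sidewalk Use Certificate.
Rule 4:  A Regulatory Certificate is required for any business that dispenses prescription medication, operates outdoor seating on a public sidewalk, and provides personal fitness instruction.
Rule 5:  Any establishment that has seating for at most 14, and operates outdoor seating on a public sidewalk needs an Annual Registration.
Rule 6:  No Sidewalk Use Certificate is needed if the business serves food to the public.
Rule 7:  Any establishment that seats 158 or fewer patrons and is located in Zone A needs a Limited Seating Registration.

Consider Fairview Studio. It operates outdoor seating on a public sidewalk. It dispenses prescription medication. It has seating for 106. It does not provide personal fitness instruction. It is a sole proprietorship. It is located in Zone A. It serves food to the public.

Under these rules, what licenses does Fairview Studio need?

Limited Seating Registration

Rule 1: does not provide personal fitness instruction; operates outdoor seating on a public sidewalk; dispenses prescription medication → General Business License not required.
Rule 2: operates outdoor seating on a public sidewalk; dispenses prescription medication; is a sole proprietorship (not: is a registered nonprofit) → Sidewalk Use Permit not required.
Rule 3: operates outdoor seating on a public sidewalk; seating 106 ≥ 46; dispenses prescription medication → Sidewalk Use Certificate required.
Rule 4: dispenses prescription medication; operates outdoor seating on a public sidewalk; does not provide personal fitness instruction → Regulatory Certificate not required.
Rule 5: seating 106 > 14; operates outdoor seating on a public sidewalk → Annual Registration not required.
Rule 6: serves food to the public → exempt from Sidewalk Use Certificate.
Rule 7: seating 106 ≤ 158; is located in Zone A → Limited Seating Registration required.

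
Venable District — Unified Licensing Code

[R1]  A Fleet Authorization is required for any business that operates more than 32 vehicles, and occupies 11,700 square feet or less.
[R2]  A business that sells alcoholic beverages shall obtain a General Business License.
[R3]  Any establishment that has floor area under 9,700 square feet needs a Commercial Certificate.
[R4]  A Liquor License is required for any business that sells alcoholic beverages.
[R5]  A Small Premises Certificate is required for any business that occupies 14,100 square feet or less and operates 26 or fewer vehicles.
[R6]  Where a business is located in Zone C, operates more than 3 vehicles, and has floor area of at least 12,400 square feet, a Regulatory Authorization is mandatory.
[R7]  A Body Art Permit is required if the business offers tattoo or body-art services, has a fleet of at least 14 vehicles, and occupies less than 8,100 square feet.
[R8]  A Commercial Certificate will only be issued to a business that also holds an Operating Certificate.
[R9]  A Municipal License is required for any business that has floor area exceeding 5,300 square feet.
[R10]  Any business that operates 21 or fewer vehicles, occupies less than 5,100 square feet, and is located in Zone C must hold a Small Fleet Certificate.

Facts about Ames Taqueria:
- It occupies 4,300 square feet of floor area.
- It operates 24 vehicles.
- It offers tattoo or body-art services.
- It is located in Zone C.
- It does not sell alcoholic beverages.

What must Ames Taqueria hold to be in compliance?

Body Art Permit, Commercial Certificate, Operating Certificate, Small Premises Certificate

[R1] vehicles 24 ≤ 32; floor area 4,300 square feet ≤ 11,700 square feet → Fleet Authorization not required.
[R2] does not sell alcoholic beverages → General Business License not required.
[R3] floor area 4,300 square feet < 9,700 square feet → Commercial Certificate required.
[R4] does not sell alcoholic beverages → Liquor License not required.
[R5] floor area 4,300 square feet ≤ 14,100 square feet; vehicles 24 ≤ 26 → Small Premises Certificate required.
[R6] is located in Zone C; vehicles 24 > 3; floor area 4,300 square feet < 12,400 square feet → Regulatory Authorization not required.
[R7] offers tattoo or body-art services; vehicles 24 ≥ 14; floor area 4,300 square feet < 8,100 square feet → Body Art Permit required.
[R8] Commercial Certificate is required → Operating Certificate also required.
[R9] floor area 4,300 square feet ≤ 5,300 square feet → Municipal License not required.
[R10] vehicles 24 > 21; floor area 4,300 square feet < 5,100 square feet; is located in Zone C → Small Fleet Certificate not required.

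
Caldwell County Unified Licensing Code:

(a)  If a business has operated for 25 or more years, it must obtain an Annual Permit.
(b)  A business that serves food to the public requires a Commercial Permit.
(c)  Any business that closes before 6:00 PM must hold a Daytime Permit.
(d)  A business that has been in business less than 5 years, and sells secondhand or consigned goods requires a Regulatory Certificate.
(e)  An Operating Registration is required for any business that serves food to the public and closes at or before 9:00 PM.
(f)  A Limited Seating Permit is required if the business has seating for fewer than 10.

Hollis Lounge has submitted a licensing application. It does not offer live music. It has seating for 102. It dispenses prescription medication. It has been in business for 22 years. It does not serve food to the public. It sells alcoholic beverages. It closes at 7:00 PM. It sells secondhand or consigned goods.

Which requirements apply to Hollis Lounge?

(a) years in business 22 < 25 → Annual Permit not required.
(b) does not serve food to the public → Commercial Permit not required.
(c) closes 7:00 PM, after 6:00 PM → Daytime Permit not required.
(d) years in business 22 ≥ 5; sells secondhand or consigned goods → Regulatory Certificate not required.
(e) does not serve food to the public; closes 7:00 PM, at/before 9:00 PM → Operating Registration not required.
(f) seating 102 ≥ 10 → Limited Seating Permit not required.

None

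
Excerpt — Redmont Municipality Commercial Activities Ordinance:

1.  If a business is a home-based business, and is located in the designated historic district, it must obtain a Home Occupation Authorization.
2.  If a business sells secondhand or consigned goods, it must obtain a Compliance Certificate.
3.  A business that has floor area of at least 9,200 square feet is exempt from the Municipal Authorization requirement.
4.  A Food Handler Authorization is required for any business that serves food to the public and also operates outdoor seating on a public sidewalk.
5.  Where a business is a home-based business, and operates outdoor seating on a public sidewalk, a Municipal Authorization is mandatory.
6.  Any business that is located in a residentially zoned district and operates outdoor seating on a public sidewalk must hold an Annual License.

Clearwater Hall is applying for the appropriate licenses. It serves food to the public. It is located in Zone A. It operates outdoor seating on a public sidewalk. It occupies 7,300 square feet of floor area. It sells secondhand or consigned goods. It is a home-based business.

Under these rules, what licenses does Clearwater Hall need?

Compliance Certificate, Food Handler Authorization, Municipal Authorization

1. is a home-based business; is located in Zone A (not: is located in the designated historic district) → Home Occupation Authorization not required.
2. sells secondhand or consigned goods → Compliance Certificate required.
3. floor area 7,300 square feet < 9,200 square feet → Municipal Authorization exemption does not apply.
4. serves food to the public; operates outdoor seating on a public sidewalk → Food Handler Authorization required.
5. is a home-based business; operates outdoor seating on a public sidewalk → Municipal Authorization required.
6. is located in Zone A (not: is located in a residentially zoned district); operates outdoor seating on a public sidewalk → Annual License not required.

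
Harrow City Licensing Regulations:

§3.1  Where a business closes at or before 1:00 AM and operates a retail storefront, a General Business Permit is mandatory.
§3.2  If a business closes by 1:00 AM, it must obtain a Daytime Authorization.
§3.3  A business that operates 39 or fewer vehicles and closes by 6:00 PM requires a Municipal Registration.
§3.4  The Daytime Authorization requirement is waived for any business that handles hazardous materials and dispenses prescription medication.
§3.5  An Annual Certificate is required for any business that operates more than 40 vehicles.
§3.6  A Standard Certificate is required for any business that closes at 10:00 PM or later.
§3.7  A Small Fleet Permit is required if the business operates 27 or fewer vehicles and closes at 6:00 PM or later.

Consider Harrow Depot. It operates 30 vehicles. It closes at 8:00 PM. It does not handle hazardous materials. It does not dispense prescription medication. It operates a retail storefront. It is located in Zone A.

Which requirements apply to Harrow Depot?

§3.1 closes 8:00 PM, at/before 1:00 AM; operates a retail storefront → General Business Permit required.
§3.2 closes 8:00 PM, at/before 1:00 AM → Daytime Authorization required.
§3.3 vehicles 30 ≤ 39; closes 8:00 PM, after 6:00 PM → Municipal Registration not required.
§3.4 does not handle hazardous materials; does not dispense prescription medication → Daytime Authorization exemption does not apply.
§3.5 vehicles 30 ≤ 40 → Annual Certificate not required.
§3.6 closes 8:00 PM, at/before 10:00 PM → Standard Certificate not required.
§3.7 vehicles 30 > 27; closes 8:00 PM, after 6:00 PM → Small Fleet Permit not required.

Daytime Authorization, General Business Permit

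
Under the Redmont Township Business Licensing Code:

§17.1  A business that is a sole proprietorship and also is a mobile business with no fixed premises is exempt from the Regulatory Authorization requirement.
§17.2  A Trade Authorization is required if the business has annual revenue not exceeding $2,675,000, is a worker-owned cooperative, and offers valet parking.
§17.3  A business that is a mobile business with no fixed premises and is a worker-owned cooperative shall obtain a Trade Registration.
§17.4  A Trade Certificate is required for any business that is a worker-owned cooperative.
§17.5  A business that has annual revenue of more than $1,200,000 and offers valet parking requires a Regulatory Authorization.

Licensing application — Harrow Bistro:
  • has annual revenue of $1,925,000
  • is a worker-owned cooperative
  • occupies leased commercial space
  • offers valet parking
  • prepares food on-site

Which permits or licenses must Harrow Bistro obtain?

§17.1 is a worker-owned cooperative (not: is a sole proprietorship); occupies leased commercial space (not: is a mobile business with no fixed premises) → Regulatory Authorization exemption does not apply.
§17.2 revenue $1,925,000 ≤ $2,675,000; is a worker-owned cooperative; offers valet parking → Trade Authorization required.
§17.3 occupies leased commercial space (not: is a mobile business with no fixed premises); is a worker-owned cooperative → Trade Registration not required.
§17.4 is a worker-owned cooperative → Trade Certificate required.
§17.5 revenue $1,925,000 > $1,200,000; offers valet parking → Regulatory Authorization required.

Regulatory Authorization, Trade Authorization, Trade Certificate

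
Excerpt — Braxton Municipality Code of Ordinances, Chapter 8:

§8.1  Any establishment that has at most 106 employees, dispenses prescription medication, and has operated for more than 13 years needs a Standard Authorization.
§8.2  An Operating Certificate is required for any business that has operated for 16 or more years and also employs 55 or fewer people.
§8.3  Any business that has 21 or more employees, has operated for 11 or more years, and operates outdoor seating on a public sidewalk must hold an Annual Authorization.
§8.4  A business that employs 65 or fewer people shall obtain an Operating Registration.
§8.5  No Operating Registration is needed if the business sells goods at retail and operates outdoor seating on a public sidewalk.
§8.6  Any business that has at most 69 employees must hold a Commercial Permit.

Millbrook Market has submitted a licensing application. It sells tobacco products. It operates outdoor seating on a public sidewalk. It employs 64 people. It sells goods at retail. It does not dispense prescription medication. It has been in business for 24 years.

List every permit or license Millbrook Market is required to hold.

Annual Authorization, Commercial Permit

§8.1 employees 64 ≤ 106; does not dispense prescription medication; years in business 24 > 13 → Standard Authorization not required.
§8.2 years in business 24 ≥ 16; employees 64 > 55 → Operating Certificate not required.
§8.3 employees 64 ≥ 21; years in business 24 ≥ 11; operates outdoor seating on a public sidewalk → Annual Authorization required.
§8.4 employees 64 ≤ 65 → Operating Registration required.
§8.5 sells goods at retail; operates outdoor seating on a public sidewalk → exempt from Operating Registration.
§8.6 employees 64 ≤ 69 → Commercial Permit required.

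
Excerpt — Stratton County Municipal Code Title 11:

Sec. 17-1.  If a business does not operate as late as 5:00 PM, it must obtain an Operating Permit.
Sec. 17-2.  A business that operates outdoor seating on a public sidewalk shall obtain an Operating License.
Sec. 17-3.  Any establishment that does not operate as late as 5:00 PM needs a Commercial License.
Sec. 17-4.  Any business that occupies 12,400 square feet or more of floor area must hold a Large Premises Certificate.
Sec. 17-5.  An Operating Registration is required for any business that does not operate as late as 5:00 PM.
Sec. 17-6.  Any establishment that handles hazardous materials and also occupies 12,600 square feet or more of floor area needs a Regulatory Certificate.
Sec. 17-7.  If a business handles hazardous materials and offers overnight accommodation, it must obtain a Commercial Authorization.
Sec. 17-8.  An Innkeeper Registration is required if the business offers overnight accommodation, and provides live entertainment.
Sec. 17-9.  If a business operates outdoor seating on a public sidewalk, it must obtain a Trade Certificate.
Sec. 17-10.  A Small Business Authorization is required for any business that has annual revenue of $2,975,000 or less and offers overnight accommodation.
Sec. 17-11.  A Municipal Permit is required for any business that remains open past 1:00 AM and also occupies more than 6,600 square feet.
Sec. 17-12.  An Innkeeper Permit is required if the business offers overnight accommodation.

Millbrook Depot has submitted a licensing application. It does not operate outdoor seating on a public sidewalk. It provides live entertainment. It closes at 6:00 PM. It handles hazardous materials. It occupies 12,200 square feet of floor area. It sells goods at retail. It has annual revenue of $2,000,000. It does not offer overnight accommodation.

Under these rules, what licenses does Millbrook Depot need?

Sec. 17-1. closes 6:00 PM, after 5:00 PM → Operating Permit not required.
Sec. 17-2. does not operate outdoor seating on a public sidewalk → Operating License not required.
Sec. 17-3. closes 6:00 PM, after 5:00 PM → Commercial License not required.
Sec. 17-4. floor area 12,200 square feet < 12,400 square feet → Large Premises Certificate not required.
Sec. 17-5. closes 6:00 PM, after 5:00 PM → Operating Registration not required.
Sec. 17-6. handles hazardous materials; floor area 12,200 square feet < 12,600 square feet → Regulatory Certificate not required.
Sec. 17-7. handles hazardous materials; does not offer overnight accommodation → Commercial Authorization not required.
Sec. 17-8. does not offer overnight accommodation; provides live entertainment → Innkeeper Registration not required.
Sec. 17-9. does not operate outdoor seating on a public sidewalk → Trade Certificate not required.
Sec. 17-10. revenue $2,000,000 ≤ $2,975,000; does not offer overnight accommodation → Small Business Authorization not required.
Sec. 17-11. closes 6:00 PM, at/before 1:00 AM; floor area 12,200 square feet > 6,600 square feet → Municipal Permit not required.
Sec. 17-12. does not offer overnight accommodation → Innkeeper Permit not required.

None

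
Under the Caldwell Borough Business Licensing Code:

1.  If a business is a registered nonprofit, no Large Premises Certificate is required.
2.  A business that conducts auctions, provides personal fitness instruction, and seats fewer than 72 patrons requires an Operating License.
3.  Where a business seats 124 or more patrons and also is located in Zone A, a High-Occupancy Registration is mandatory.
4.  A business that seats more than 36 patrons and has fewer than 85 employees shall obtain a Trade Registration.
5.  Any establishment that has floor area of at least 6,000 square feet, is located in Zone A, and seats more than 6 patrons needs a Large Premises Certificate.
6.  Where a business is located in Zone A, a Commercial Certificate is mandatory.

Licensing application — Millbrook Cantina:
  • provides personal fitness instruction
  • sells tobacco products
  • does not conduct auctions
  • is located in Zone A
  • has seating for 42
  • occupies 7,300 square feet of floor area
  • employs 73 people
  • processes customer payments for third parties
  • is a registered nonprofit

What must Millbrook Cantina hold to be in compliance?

Commercial Certificate, Trade Registration

1. is a registered nonprofit → exempt from Large Premises Certificate.
2. does not conduct auctions; provides personal fitness instruction; seating 42 < 72 → Operating License not required.
3. seating 42 < 124; is located in Zone A → High-Occupancy Registration not required.
4. seating 42 > 36; employees 73 < 85 → Trade Registration required.
5. floor area 7,300 square feet ≥ 6,000 square feet; is located in Zone A; seating 42 > 6 → Large Premises Certificate required.
6. is located in Zone A → Commercial Certificate required.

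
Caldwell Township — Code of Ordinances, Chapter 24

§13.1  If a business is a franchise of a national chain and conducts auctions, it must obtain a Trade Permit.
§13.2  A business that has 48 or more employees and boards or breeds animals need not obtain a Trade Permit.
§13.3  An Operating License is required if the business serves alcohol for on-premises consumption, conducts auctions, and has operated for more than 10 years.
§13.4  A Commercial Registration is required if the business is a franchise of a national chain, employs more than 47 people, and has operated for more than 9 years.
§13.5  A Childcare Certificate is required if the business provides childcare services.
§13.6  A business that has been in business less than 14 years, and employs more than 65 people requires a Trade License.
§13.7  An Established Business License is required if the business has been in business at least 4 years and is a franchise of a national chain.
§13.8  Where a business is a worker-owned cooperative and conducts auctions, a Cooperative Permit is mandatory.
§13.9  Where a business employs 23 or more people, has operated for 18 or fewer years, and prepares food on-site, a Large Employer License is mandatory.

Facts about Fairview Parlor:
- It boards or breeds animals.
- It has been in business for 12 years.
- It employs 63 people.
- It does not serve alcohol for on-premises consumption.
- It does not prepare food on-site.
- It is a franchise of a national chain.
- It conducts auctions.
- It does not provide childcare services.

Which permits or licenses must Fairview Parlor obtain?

§13.1 is a franchise of a national chain; conducts auctions → Trade Permit required.
§13.2 employees 63 ≥ 48; boards or breeds animals → exempt from Trade Permit.
§13.3 does not serve alcohol for on-premises consumption; conducts auctions; years in business 12 > 10 → Operating License not required.
§13.4 is a franchise of a national chain; employees 63 > 47; years in business 12 > 9 → Commercial Registration required.
§13.5 does not provide childcare services → Childcare Certificate not required.
§13.6 years in business 12 < 14; employees 63 ≤ 65 → Trade License not required.
§13.7 years in business 12 ≥ 4; is a franchise of a national chain → Established Business License required.
§13.8 is a franchise of a national chain (not: is a worker-owned cooperative); conducts auctions → Cooperative Permit not required.
§13.9 employees 63 ≥ 23; years in business 12 ≤ 18; does not prepare food on-site → Large Employer License not required.

Commercial Registration, Established Business License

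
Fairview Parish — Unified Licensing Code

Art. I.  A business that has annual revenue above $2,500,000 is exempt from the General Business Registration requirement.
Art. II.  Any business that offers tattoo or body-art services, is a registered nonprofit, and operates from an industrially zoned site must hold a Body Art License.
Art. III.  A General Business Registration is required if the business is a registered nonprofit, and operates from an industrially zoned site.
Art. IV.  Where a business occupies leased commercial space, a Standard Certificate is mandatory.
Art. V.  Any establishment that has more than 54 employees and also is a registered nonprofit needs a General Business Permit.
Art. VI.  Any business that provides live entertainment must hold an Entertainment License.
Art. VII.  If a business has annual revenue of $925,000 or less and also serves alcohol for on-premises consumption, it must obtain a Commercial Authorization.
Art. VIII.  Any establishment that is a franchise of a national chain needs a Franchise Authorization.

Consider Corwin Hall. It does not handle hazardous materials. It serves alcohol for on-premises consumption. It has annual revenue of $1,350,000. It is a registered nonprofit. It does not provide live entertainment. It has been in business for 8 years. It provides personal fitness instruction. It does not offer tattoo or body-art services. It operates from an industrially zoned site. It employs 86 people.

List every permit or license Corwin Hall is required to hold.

Art. I. revenue $1,350,000 ≤ $2,500,000 → General Business Registration exemption does not apply.
Art. II. does not offer tattoo or body-art services; is a registered nonprofit; operates from an industrially zoned site → Body Art License not required.
Art. III. is a registered nonprofit; operates from an industrially zoned site → General Business Registration required.
Art. IV. operates from an industrially zoned site (not: occupies leased commercial space) → Standard Certificate not required.
Art. V. employees 86 > 54; is a registered nonprofit → General Business Permit required.
Art. VI. does not provide live entertainment → Entertainment License not required.
Art. VII. revenue $1,350,000 > $925,000; serves alcohol for on-premises consumption → Commercial Authorization not required.
Art. VIII. is a registered nonprofit (not: is a franchise of a national chain) → Franchise Authorization not required.

General Business Permit, General Business Registration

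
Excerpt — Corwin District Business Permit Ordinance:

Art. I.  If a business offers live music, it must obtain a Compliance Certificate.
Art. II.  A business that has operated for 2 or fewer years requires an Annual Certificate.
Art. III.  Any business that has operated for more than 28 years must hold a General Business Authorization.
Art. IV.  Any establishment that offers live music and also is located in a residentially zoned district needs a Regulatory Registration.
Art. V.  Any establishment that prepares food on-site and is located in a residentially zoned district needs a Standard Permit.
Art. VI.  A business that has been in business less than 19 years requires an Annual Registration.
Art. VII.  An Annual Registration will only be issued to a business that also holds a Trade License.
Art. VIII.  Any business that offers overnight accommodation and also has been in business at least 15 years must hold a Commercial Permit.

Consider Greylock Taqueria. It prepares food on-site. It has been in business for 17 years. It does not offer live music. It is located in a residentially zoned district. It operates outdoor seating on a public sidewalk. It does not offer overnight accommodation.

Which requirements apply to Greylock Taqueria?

Annual Registration, Standard Permit, Trade License

Art. I. does not offer live music → Compliance Certificate not required.
Art. II. years in business 17 > 2 → Annual Certificate not required.
Art. III. years in business 17 ≤ 28 → General Business Authorization not required.
Art. IV. does not offer live music; is located in a residentially zoned district → Regulatory Registration not required.
Art. V. prepares food on-site; is located in a residentially zoned district → Standard Permit required.
Art. VI. years in business 17 < 19 → Annual Registration required.
Art. VII. Annual Registration is required → Trade License also required.
Art. VIII. does not offer overnight accommodation; years in business 17 ≥ 15 → Commercial Permit not required.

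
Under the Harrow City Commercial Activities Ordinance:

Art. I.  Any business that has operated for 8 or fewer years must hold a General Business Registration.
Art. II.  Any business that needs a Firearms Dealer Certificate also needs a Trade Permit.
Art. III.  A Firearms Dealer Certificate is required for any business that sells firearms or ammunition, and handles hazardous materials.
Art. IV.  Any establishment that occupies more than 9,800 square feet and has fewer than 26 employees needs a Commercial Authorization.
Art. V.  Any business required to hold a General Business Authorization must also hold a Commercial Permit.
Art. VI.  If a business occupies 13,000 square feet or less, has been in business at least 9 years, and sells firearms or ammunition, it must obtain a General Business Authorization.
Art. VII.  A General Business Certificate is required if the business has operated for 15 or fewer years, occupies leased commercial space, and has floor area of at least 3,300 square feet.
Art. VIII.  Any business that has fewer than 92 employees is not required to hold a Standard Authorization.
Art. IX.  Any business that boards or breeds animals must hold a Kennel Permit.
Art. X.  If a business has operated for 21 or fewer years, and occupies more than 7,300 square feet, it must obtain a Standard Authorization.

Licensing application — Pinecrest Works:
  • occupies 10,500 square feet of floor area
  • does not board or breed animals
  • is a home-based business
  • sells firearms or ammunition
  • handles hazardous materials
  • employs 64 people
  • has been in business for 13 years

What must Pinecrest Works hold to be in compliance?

Commercial Permit, Firearms Dealer Certificate, General Business Authorization, Trade Permit

Art. I. years in business 13 > 8 → General Business Registration not required.
Art. II. Firearms Dealer Certificate is required → Trade Permit also required.
Art. III. sells firearms or ammunition; handles hazardous materials → Firearms Dealer Certificate required.
Art. IV. floor area 10,500 square feet > 9,800 square feet; employees 64 ≥ 26 → Commercial Authorization not required.
Art. V. General Business Authorization is required → Commercial Permit also required.
Art. VI. floor area 10,500 square feet ≤ 13,000 square feet; years in business 13 ≥ 9; sells firearms or ammunition → General Business Authorization required.
Art. VII. years in business 13 ≤ 15; is a home-based business (not: occupies leased commercial space); floor area 10,500 square feet ≥ 3,300 square feet → General Business Certificate not required.
Art. VIII. employees 64 < 92 → exempt from Standard Authorization.
Art. IX. does not board or breed animals → Kennel Permit not required.
Art. X. years in business 13 ≤ 21; floor area 10,500 square feet > 7,300 square feet → Standard Authorization required.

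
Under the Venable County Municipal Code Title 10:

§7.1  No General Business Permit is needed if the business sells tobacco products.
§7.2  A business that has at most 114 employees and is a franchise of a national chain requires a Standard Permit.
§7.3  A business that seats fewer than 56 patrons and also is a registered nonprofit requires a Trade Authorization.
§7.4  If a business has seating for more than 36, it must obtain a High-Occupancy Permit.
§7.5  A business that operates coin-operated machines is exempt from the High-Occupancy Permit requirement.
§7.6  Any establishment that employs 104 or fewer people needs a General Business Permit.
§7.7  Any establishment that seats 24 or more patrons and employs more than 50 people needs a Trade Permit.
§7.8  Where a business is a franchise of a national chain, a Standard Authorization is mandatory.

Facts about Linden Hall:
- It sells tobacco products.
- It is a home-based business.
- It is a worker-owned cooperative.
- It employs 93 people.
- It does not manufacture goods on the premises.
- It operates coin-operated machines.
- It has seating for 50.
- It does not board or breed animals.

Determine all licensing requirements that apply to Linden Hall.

Trade Permit

§7.1 sells tobacco products → exempt from General Business Permit.
§7.2 employees 93 ≤ 114; is a worker-owned cooperative (not: is a franchise of a national chain) → Standard Permit not required.
§7.3 seating 50 < 56; is a worker-owned cooperative (not: is a registered nonprofit) → Trade Authorization not required.
§7.4 seating 50 > 36 → High-Occupancy Permit required.
§7.5 operates coin-operated machines → exempt from High-Occupancy Permit.
§7.6 employees 93 ≤ 104 → General Business Permit required.
§7.7 seating 50 ≥ 24; employees 93 > 50 → Trade Permit required.
§7.8 is a worker-owned cooperative (not: is a franchise of a national chain) → Standard Authorization not required.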